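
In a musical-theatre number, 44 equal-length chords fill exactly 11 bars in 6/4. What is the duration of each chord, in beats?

1.5 beats

11 bars × 6 beats/bar = 66 beats total.
66 beats ÷ 44 chords = 1.5 beats per chord.
(That is a dotted quarter note.)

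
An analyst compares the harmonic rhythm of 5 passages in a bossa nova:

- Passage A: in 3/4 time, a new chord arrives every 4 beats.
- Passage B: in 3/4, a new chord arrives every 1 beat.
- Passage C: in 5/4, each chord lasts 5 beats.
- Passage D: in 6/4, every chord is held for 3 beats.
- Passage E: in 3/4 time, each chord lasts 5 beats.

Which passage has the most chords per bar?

A: each chord is 4 beats in 3/4, so 0.75 per bar.
B: each chord is 1 beat in 3/4, so 3 per bar.
C: each chord is 5 beats in 5/4, so 1 per bar.
D: each chord is 3 beats in 6/4, so 2 per bar.
E: each chord is 5 beats in 3/4, so 0.6 per bar.
Fastest is B at 3 chords/bar.

Passage B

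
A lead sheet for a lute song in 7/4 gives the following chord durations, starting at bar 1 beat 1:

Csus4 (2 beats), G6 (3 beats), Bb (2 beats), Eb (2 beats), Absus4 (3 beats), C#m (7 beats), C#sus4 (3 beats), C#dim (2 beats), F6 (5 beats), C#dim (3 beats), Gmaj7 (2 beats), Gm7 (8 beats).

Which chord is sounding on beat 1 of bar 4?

Beat 1 of bar 4 is beat (4−1)×7 + 1 = 22 overall.
Running totals: Csus4 ends at 2, G6 ends at 5, Bb ends at 7, Eb ends at 9, Absus4 ends at 12, C#m ends at 19, C#sus4 ends at 22.
Beat 22 falls within C#sus4.

C#sus4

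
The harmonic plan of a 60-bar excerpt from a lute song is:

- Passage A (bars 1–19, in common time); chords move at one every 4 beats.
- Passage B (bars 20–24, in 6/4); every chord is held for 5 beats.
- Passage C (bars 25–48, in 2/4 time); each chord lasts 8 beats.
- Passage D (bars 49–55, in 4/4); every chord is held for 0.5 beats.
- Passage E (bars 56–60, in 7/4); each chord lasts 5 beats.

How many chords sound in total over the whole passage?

A: 19 bars × 4 beats = 76 beats; 4 beats/chord → 19 chords.
B: 5 bars × 6 beats = 30 beats; 5 beats/chord → 6 chords.
C: 24 bars × 2 beats = 48 beats; 8 beats/chord → 6 chords.
D: 7 bars × 4 beats = 28 beats; 0.5 beats/chord → 56 chords.
E: 5 bars × 7 beats = 35 beats; 5 beats/chord → 7 chords.
Total: 19 + 6 + 6 + 56 + 7 = 94.

94 chords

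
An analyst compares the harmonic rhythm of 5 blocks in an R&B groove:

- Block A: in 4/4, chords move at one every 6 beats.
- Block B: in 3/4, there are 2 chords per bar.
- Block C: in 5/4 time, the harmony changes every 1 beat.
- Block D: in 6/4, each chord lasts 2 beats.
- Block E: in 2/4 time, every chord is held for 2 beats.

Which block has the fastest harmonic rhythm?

Block C

A: 4 beats/bar ÷ 6 beats/chord = 2/3 chords/bar.
B: 3 beats/bar ÷ 1.5 beats/chord = 2 chords/bar.
C: 5 beats/bar ÷ 1 beat/chord = 5 chords/bar.
D: 6 beats/bar ÷ 2 beats/chord = 3 chords/bar.
E: 2 beats/bar ÷ 2 beats/chord = 1 chord/bar.
Fastest is C at 5 chords/bar.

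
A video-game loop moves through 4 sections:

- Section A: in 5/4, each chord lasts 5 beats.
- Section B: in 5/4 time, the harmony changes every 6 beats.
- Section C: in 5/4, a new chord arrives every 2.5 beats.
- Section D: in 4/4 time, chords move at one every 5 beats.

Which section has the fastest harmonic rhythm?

Section C

A: 5 beats/bar ÷ 5 beats/chord = 1 chord/bar.
B: 5 beats/bar ÷ 6 beats/chord = 5/6 chords/bar.
C: 5 beats/bar ÷ 2.5 beats/chord = 2 chords/bar.
D: 4 beats/bar ÷ 5 beats/chord = 0.8 chords/bar.
Fastest is C at 2 chords/bar.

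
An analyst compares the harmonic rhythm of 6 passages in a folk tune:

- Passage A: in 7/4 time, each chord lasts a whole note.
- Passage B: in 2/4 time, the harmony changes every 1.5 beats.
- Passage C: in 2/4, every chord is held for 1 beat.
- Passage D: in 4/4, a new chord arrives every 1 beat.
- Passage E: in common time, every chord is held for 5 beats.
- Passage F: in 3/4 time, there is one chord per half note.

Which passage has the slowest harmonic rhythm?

A: 7/4 = 1.75 chords/bar.
B: 2/1.5 = 4/3 chords/bar.
C: 2/1 = 2 chords/bar.
D: 4/1 = 4 chords/bar.
E: 4/5 = 0.8 chords/bar.
F: 3/2 = 1.5 chords/bar.
Slowest is E at 0.8 chords/bar.

Passage E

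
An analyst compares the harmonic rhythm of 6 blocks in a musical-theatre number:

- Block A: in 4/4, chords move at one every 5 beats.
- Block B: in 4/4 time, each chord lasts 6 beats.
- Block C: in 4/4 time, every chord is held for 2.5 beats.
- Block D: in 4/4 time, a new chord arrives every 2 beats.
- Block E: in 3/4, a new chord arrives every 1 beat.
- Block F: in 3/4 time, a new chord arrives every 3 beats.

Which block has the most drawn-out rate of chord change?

A: 4/5 = 0.8 chords/bar.
B: 4/6 = 2/3 chords/bar.
C: 4/2.5 = 1.6 chords/bar.
D: 4/2 = 2 chords/bar.
E: 3/1 = 3 chords/bar.
F: 3/3 = 1 chord/bar.
Slowest is B at 2/3 chords/bar.

Block B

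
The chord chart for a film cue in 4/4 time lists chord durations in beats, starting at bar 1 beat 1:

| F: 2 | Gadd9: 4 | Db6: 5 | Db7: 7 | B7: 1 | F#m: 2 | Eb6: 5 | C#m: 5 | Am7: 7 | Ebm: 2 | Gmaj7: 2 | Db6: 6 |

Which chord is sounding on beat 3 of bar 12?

Beat 3 of bar 12 is beat (12−1)×4 + 3 = 47 overall.
Running totals: F ends at 2, Gadd9 ends at 6, Db6 ends at 11, Db7 ends at 18, B7 ends at 19, F#m ends at 21, Eb6 ends at 26, C#m ends at 31, Am7 ends at 38, Ebm ends at 40, Gmaj7 ends at 42, Db6 ends at 48.
Beat 47 falls within Db6.

Db6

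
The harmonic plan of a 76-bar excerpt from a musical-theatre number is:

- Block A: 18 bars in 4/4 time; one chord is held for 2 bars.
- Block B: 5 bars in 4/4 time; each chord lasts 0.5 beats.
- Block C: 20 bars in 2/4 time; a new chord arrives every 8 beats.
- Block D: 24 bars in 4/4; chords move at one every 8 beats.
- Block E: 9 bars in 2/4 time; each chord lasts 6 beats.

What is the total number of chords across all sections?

69 chords

A: 18·4 = 72 beats, 72/8 = 9 chords.
B: 5·4 = 20 beats, 20/0.5 = 40 chords.
C: 20·2 = 40 beats, 40/8 = 5 chords.
D: 24·4 = 96 beats, 96/8 = 12 chords.
E: 9·2 = 18 beats, 18/6 = 3 chords.
Total: 9 + 40 + 5 + 12 + 3 = 69.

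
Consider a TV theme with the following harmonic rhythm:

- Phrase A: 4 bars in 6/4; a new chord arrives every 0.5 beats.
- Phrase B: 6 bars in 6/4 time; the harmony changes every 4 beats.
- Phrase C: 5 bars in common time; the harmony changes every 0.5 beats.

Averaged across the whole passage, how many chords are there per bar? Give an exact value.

A: 4 × 6 = 24 beats ÷ 0.5 = 48 chords.
B: 6 × 6 = 36 beats ÷ 4 = 9 chords.
C: 5 × 4 = 20 beats ÷ 0.5 = 40 chords.
Overall: 97 chords over 15 bars → 97/15 = 97/15 chords per bar.

97/15 chords per bar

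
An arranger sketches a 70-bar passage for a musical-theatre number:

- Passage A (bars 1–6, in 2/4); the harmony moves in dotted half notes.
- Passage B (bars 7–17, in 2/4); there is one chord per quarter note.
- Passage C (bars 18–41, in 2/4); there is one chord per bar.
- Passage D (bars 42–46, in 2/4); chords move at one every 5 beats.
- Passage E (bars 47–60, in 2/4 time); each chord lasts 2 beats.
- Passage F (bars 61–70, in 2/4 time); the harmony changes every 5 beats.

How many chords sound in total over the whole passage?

70 chords

A: 6·2 = 12 beats, 12/3 = 4 chords.
B: 11·2 = 22 beats, 22/1 = 22 chords.
C: 24·2 = 48 beats, 48/2 = 24 chords.
D: 5·2 = 10 beats, 10/5 = 2 chords.
E: 14·2 = 28 beats, 28/2 = 14 chords.
F: 10·2 = 20 beats, 20/5 = 4 chords.
Total: 4 + 22 + 24 + 2 + 14 + 4 = 70.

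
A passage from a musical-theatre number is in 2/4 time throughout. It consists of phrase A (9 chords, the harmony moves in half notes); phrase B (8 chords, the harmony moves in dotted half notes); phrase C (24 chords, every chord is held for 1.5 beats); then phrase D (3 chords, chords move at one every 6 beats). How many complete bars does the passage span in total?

48 bars

A: 9 × 2 = 18 beats = 9 bars.
B: 8 × 3 = 24 beats = 12 bars.
C: 24 × 1.5 = 36 beats = 18 bars.
D: 3 × 6 = 18 beats = 9 bars.
Total: 9 + 12 + 18 + 9 = 48 bars.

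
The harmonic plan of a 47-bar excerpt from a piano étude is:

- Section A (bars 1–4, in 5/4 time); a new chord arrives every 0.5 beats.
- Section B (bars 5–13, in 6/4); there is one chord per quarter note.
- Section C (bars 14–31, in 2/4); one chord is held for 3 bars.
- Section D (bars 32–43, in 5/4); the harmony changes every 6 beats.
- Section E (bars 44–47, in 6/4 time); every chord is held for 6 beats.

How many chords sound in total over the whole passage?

A: 4·5 = 20 beats, 20/0.5 = 40 chords.
B: 9·6 = 54 beats, 54/1 = 54 chords.
C: 18·2 = 36 beats, 36/6 = 6 chords.
D: 12·5 = 60 beats, 60/6 = 10 chords.
E: 4·6 = 24 beats, 24/6 = 4 chords.
Total: 40 + 54 + 6 + 10 + 4 = 114.

114 chords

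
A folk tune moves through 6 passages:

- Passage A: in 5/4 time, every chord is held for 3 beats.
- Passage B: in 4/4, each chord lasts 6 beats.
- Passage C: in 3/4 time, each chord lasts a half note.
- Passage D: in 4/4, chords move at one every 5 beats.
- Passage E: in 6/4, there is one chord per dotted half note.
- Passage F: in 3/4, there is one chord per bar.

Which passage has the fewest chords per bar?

A: each chord is 3 beats in 5/4, so 5/3 per bar.
B: each chord is 6 beats in 4/4, so 2/3 per bar.
C: each chord is 2 beats in 3/4, so 1.5 per bar.
D: each chord is 5 beats in 4/4, so 0.8 per bar.
E: each chord is 3 beats in 6/4, so 2 per bar.
F: each chord is 3 beats in 3/4, so 1 per bar.
Slowest is B at 2/3 chords/bar.

Passage B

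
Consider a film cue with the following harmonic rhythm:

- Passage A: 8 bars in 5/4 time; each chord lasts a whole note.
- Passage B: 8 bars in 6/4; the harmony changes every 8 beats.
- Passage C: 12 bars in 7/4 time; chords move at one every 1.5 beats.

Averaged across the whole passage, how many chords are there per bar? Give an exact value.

18/7 chords per bar

A: 8 bars of 5 beats is 40 beats; at 4 beats each that's 10 chords.
B: 8 bars of 6 beats is 48 beats; at 8 beats each that's 6 chords.
C: 12 bars of 7 beats is 84 beats; at 1.5 beats each that's 56 chords.
Overall: 72 chords over 28 bars → 72/28 = 18/7 chords per bar.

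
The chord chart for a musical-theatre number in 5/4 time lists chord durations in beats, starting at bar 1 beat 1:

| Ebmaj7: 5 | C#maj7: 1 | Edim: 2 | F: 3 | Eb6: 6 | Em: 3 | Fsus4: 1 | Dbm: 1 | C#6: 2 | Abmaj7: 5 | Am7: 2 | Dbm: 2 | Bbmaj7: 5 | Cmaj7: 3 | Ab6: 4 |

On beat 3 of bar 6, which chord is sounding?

Beat 3 of bar 6 is beat (6−1)×5 + 3 = 28 overall.
Running totals: Ebmaj7 ends at 5, C#maj7 ends at 6, Edim ends at 8, F ends at 11, Eb6 ends at 17, Em ends at 20, Fsus4 ends at 21, Dbm ends at 22, C#6 ends at 24, Abmaj7 ends at 29.
Beat 28 falls within Abmaj7.

Abmaj7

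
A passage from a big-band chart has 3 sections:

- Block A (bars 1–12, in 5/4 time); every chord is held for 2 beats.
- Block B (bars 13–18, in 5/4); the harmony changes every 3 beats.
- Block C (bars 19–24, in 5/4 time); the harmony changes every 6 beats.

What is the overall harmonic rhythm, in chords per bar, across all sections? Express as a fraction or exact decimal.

1.875 chords per bar

A: 12 bars of 5 beats is 60 beats; at 2 beats each that's 30 chords.
B: 6 bars of 5 beats is 30 beats; at 3 beats each that's 10 chords.
C: 6 bars of 5 beats is 30 beats; at 6 beats each that's 5 chords.
Overall: 45 chords over 24 bars → 45/24 = 1.875 chords per bar.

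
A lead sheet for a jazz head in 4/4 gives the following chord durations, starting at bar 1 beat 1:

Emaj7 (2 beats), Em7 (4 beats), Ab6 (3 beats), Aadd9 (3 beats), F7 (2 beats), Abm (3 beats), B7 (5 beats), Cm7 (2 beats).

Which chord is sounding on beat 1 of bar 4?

F7

Beat 1 of bar 4 is beat (4−1)×4 + 1 = 13 overall.
Running totals: Emaj7 ends at 2, Em7 ends at 6, Ab6 ends at 9, Aadd9 ends at 12, F7 ends at 14.
Beat 13 falls within F7.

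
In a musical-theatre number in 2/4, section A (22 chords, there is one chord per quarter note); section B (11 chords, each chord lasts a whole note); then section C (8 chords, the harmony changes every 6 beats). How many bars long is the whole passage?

57 bars

A: 22 × 1 = 22 beats = 11 bars.
B: 11 × 4 = 44 beats = 22 bars.
C: 8 × 6 = 48 beats = 24 bars.
Total: 11 + 22 + 24 = 57 bars.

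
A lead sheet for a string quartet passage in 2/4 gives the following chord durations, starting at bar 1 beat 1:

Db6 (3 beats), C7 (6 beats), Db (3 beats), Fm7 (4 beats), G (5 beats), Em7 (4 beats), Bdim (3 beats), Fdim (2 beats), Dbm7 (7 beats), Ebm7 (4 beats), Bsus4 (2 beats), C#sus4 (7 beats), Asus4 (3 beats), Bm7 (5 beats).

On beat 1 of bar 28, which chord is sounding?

Beat 1 of bar 28 is beat (28−1)×2 + 1 = 55 overall.
Running totals: Db6 ends at 3, C7 ends at 9, Db ends at 12, Fm7 ends at 16, G ends at 21, Em7 ends at 25, Bdim ends at 28, Fdim ends at 30, Dbm7 ends at 37, Ebm7 ends at 41, Bsus4 ends at 43, C#sus4 ends at 50, Asus4 ends at 53, Bm7 ends at 58.
Beat 55 falls within Bm7.

Bm7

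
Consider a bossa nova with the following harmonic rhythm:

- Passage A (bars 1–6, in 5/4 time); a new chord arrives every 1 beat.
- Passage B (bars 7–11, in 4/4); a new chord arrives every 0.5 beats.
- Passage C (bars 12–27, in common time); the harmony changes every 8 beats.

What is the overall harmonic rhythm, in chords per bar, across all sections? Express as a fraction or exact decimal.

26/9 chords per bar

A: 6 bars of 5 beats is 30 beats; at 1 beat each that's 30 chords.
B: 5 bars of 4 beats is 20 beats; at 0.5 beats each that's 40 chords.
C: 16 bars of 4 beats is 64 beats; at 8 beats each that's 8 chords.
Overall: 78 chords over 27 bars → 78/27 = 26/9 chords per bar.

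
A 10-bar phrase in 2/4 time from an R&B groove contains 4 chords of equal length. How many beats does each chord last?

10 bars × 2 beats/bar = 20 beats total.
20 beats ÷ 4 chords = 5 beats per chord.

5 beats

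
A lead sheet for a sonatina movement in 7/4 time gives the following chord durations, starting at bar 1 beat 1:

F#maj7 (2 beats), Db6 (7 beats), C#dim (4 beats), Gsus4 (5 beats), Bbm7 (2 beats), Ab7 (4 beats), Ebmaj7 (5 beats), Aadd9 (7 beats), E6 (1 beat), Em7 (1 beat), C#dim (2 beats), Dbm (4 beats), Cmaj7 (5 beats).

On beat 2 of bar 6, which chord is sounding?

Beat 2 of bar 6 is beat (6−1)×7 + 2 = 37 overall.
Running totals: F#maj7 ends at 2, Db6 ends at 9, C#dim ends at 13, Gsus4 ends at 18, Bbm7 ends at 20, Ab7 ends at 24, Ebmaj7 ends at 29, Aadd9 ends at 36, E6 ends at 37.
Beat 37 falls within E6.

E6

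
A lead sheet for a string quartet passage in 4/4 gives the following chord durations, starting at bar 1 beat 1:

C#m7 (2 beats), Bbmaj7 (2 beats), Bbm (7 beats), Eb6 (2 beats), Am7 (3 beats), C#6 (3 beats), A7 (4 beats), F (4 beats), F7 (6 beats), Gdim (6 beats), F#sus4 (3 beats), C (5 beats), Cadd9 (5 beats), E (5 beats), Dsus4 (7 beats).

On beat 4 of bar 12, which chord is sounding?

Beat 4 of bar 12 is beat (12−1)×4 + 4 = 48 overall.
Running totals: C#m7 ends at 2, Bbmaj7 ends at 4, Bbm ends at 11, Eb6 ends at 13, Am7 ends at 16, C#6 ends at 19, A7 ends at 23, F ends at 27, F7 ends at 33, Gdim ends at 39, F#sus4 ends at 42, C ends at 47, Cadd9 ends at 52.
Beat 48 falls within Cadd9.

Cadd9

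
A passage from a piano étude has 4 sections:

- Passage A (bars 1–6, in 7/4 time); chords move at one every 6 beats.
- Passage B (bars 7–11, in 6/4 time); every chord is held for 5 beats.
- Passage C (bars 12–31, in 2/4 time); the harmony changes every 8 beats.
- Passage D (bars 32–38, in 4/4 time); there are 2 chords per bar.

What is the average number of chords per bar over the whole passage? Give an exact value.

A: 6 bars of 7 beats is 42 beats; at 6 beats each that's 7 chords.
B: 5 bars of 6 beats is 30 beats; at 5 beats each that's 6 chords.
C: 20 bars of 2 beats is 40 beats; at 8 beats each that's 5 chords.
D: 7 bars of 4 beats is 28 beats; at 2 beats each that's 14 chords.
Overall: 32 chords over 38 bars → 32/38 = 16/19 chords per bar.

16/19 chords per bar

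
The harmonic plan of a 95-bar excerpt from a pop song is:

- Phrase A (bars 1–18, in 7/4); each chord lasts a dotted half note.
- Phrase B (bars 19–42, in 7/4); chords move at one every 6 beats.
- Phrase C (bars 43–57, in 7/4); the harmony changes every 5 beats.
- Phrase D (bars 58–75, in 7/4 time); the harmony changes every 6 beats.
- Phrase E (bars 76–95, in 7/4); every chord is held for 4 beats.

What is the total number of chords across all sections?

A: 18·7 = 126 beats, 126/3 = 42 chords.
B: 24·7 = 168 beats, 168/6 = 28 chords.
C: 15·7 = 105 beats, 105/5 = 21 chords.
D: 18·7 = 126 beats, 126/6 = 21 chords.
E: 20·7 = 140 beats, 140/4 = 35 chords.
Total: 42 + 28 + 21 + 21 + 35 = 147.

147 chords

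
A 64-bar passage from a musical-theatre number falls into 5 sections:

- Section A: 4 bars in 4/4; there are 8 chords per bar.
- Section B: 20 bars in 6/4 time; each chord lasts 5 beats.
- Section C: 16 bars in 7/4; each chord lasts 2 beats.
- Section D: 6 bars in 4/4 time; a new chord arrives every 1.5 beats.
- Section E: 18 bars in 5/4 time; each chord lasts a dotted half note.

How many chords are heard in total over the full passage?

158 chords

A: 4 bars × 4 beats = 16 beats; 0.5 beats/chord → 32 chords.
B: 20 bars × 6 beats = 120 beats; 5 beats/chord → 24 chords.
C: 16 bars × 7 beats = 112 beats; 2 beats/chord → 56 chords.
D: 6 bars × 4 beats = 24 beats; 1.5 beats/chord → 16 chords.
E: 18 bars × 5 beats = 90 beats; 3 beats/chord → 30 chords.
Total: 32 + 24 + 56 + 16 + 30 = 158.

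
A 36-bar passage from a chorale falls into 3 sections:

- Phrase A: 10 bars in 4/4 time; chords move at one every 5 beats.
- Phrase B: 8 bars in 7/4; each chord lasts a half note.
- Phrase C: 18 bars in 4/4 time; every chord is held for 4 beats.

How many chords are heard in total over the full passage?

54 chords

A: 10·4 = 40 beats, 40/5 = 8 chords.
B: 8·7 = 56 beats, 56/2 = 28 chords.
C: 18·4 = 72 beats, 72/4 = 18 chords.
Total: 8 + 28 + 18 = 54.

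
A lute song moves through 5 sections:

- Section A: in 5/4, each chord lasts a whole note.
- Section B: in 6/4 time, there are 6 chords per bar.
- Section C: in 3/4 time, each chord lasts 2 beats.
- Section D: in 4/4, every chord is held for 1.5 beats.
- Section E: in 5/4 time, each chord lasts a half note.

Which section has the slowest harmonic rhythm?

A: 5/4 = 1.25 chords/bar.
B: 6/1 = 6 chords/bar.
C: 3/2 = 1.5 chords/bar.
D: 4/1.5 = 8/3 chords/bar.
E: 5/2 = 2.5 chords/bar.
Slowest is A at 1.25 chords/bar.

Section A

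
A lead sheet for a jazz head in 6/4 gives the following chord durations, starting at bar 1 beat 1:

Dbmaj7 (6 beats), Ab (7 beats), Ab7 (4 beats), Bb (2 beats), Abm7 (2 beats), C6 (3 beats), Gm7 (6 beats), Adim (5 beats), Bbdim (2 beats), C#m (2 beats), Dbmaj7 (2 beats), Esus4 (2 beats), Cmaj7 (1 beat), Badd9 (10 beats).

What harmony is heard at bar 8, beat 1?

Esus4

Beat 1 of bar 8 is beat (8−1)×6 + 1 = 43 overall.
Running totals: Dbmaj7 ends at 6, Ab ends at 13, Ab7 ends at 17, Bb ends at 19, Abm7 ends at 21, C6 ends at 24, Gm7 ends at 30, Adim ends at 35, Bbdim ends at 37, C#m ends at 39, Dbmaj7 ends at 41, Esus4 ends at 43.
Beat 43 falls within Esus4.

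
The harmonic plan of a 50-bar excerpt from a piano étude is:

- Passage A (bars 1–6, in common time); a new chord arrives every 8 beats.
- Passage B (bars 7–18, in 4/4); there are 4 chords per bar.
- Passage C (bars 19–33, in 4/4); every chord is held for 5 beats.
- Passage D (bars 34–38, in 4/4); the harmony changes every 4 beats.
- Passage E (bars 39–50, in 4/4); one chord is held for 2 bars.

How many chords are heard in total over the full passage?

74 chords

A: 6 bars × 4 beats = 24 beats; 8 beats/chord → 3 chords.
B: 12 bars × 4 beats = 48 beats; 1 beat/chord → 48 chords.
C: 15 bars × 4 beats = 60 beats; 5 beats/chord → 12 chords.
D: 5 bars × 4 beats = 20 beats; 4 beats/chord → 5 chords.
E: 12 bars × 4 beats = 48 beats; 8 beats/chord → 6 chords.
Total: 3 + 48 + 12 + 5 + 6 = 74.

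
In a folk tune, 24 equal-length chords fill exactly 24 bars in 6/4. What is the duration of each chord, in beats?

24 bars × 6 beats/bar = 144 beats total.
144 beats ÷ 24 chords = 6 beats per chord.

6 beats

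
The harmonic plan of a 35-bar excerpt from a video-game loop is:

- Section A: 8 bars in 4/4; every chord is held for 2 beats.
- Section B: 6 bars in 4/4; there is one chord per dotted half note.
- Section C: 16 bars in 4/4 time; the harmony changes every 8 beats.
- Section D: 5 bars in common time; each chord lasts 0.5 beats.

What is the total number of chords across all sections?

A: 8 bars × 4 beats = 32 beats; 2 beats/chord → 16 chords.
B: 6 bars × 4 beats = 24 beats; 3 beats/chord → 8 chords.
C: 16 bars × 4 beats = 64 beats; 8 beats/chord → 8 chords.
D: 5 bars × 4 beats = 20 beats; 0.5 beats/chord → 40 chords.
Total: 16 + 8 + 8 + 40 = 72.

72 chords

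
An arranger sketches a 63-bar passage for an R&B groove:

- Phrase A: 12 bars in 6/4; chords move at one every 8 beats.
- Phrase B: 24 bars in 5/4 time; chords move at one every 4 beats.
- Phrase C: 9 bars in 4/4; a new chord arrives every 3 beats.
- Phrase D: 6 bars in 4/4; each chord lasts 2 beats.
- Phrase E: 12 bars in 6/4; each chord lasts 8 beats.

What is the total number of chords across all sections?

72 chords

A: 12 bars × 6 beats = 72 beats; 8 beats/chord → 9 chords.
B: 24 bars × 5 beats = 120 beats; 4 beats/chord → 30 chords.
C: 9 bars × 4 beats = 36 beats; 3 beats/chord → 12 chords.
D: 6 bars × 4 beats = 24 beats; 2 beats/chord → 12 chords.
E: 12 bars × 6 beats = 72 beats; 8 beats/chord → 9 chords.
Total: 9 + 30 + 12 + 12 + 9 = 72.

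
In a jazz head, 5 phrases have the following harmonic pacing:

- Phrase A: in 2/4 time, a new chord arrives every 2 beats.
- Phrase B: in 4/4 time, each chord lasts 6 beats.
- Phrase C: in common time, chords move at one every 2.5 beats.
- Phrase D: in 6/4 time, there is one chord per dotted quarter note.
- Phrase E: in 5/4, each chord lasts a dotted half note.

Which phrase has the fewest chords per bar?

Phrase B

A: 2/2 = 1 chord/bar.
B: 4/6 = 2/3 chords/bar.
C: 4/2.5 = 1.6 chords/bar.
D: 6/1.5 = 4 chords/bar.
E: 5/3 = 5/3 chords/bar.
Slowest is B at 2/3 chords/bar.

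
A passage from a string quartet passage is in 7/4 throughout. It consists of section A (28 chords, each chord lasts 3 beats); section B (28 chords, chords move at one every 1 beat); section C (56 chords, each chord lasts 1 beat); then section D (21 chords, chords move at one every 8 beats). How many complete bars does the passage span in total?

48 bars

A: 28 × 3 = 84 beats = 12 bars.
B: 28 × 1 = 28 beats = 4 bars.
C: 56 × 1 = 56 beats = 8 bars.
D: 21 × 8 = 168 beats = 24 bars.
Total: 12 + 4 + 8 + 24 = 48 bars.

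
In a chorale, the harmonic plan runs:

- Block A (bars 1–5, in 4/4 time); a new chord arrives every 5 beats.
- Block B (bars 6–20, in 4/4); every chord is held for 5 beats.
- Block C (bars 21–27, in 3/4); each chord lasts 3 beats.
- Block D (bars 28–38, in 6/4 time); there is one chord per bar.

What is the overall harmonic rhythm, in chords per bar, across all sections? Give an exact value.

17/19 chords per bar

A: 5 × 4 = 20 beats ÷ 5 = 4 chords.
B: 15 × 4 = 60 beats ÷ 5 = 12 chords.
C: 7 × 3 = 21 beats ÷ 3 = 7 chords.
D: 11 × 6 = 66 beats ÷ 6 = 11 chords.
Overall: 34 chords over 38 bars → 34/38 = 17/19 chords per bar.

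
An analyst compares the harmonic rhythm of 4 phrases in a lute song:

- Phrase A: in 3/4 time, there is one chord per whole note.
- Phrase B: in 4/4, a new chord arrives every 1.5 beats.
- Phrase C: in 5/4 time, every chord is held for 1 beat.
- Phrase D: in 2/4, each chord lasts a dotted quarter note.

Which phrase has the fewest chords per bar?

A: 3/4 = 0.75 chords/bar.
B: 4/1.5 = 8/3 chords/bar.
C: 5/1 = 5 chords/bar.
D: 2/1.5 = 4/3 chords/bar.
Slowest is A at 0.75 chords/bar.

Phrase A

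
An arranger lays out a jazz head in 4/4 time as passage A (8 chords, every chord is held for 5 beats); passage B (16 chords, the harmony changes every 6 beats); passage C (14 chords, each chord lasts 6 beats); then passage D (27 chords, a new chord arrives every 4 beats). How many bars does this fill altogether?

A: 8 × 5 = 40 beats = 10 bars.
B: 16 × 6 = 96 beats = 24 bars.
C: 14 × 6 = 84 beats = 21 bars.
D: 27 × 4 = 108 beats = 27 bars.
Total: 10 + 24 + 21 + 27 = 82 bars.

82 bars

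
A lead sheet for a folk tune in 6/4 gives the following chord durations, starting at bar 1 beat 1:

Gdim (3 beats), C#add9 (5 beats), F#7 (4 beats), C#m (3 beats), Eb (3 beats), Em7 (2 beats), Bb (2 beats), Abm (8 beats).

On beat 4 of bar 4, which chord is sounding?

Bb

Beat 4 of bar 4 is beat (4−1)×6 + 4 = 22 overall.
Running totals: Gdim ends at 3, C#add9 ends at 8, F#7 ends at 12, C#m ends at 15, Eb ends at 18, Em7 ends at 20, Bb ends at 22.
Beat 22 falls within Bb.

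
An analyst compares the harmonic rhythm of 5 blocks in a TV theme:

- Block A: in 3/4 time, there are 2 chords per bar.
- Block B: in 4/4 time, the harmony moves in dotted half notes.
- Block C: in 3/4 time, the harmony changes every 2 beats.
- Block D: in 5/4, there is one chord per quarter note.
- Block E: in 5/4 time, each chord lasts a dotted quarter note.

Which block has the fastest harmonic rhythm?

A: 3 beats/bar ÷ 1.5 beats/chord = 2 chords/bar.
B: 4 beats/bar ÷ 3 beats/chord = 4/3 chords/bar.
C: 3 beats/bar ÷ 2 beats/chord = 1.5 chords/bar.
D: 5 beats/bar ÷ 1 beat/chord = 5 chords/bar.
E: 5 beats/bar ÷ 1.5 beats/chord = 10/3 chords/bar.
Fastest is D at 5 chords/bar.

Block D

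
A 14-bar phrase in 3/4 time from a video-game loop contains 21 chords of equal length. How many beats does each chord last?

14 bars × 3 beats/bar = 42 beats total.
42 beats ÷ 21 chords = 2 beats per chord.
(That is a half note.)

2 beats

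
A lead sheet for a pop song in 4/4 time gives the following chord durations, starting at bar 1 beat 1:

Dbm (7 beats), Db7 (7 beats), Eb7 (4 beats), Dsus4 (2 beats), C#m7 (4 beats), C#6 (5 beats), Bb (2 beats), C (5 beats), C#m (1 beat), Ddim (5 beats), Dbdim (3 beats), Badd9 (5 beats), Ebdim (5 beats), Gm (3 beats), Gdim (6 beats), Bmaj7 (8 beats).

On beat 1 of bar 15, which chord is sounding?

Gm

Beat 1 of bar 15 is beat (15−1)×4 + 1 = 57 overall.
Running totals: Dbm ends at 7, Db7 ends at 14, Eb7 ends at 18, Dsus4 ends at 20, C#m7 ends at 24, C#6 ends at 29, Bb ends at 31, C ends at 36, C#m ends at 37, Ddim ends at 42, Dbdim ends at 45, Badd9 ends at 50, Ebdim ends at 55, Gm ends at 58.
Beat 57 falls within Gm.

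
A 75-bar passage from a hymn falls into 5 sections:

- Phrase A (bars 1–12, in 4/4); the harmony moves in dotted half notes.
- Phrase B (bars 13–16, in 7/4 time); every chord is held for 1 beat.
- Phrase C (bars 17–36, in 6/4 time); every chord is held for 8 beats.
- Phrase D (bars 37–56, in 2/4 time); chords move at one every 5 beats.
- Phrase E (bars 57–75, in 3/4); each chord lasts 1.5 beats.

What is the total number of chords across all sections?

A: 12·4 = 48 beats, 48/3 = 16 chords.
B: 4·7 = 28 beats, 28/1 = 28 chords.
C: 20·6 = 120 beats, 120/8 = 15 chords.
D: 20·2 = 40 beats, 40/5 = 8 chords.
E: 19·3 = 57 beats, 57/1.5 = 38 chords.
Total: 16 + 28 + 15 + 8 + 38 = 105.

105 chords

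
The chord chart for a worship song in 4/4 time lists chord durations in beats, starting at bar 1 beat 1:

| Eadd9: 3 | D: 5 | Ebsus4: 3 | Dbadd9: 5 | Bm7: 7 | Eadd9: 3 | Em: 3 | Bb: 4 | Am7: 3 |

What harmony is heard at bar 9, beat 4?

Beat 4 of bar 9 is beat (9−1)×4 + 4 = 36 overall.
Running totals: Eadd9 ends at 3, D ends at 8, Ebsus4 ends at 11, Dbadd9 ends at 16, Bm7 ends at 23, Eadd9 ends at 26, Em ends at 29, Bb ends at 33, Am7 ends at 36.
Beat 36 falls within Am7.

Am7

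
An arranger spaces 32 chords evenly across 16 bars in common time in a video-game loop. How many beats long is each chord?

16 bars × 4 beats/bar = 64 beats total.
64 beats ÷ 32 chords = 2 beats per chord.
(That is a half note.)

2 beats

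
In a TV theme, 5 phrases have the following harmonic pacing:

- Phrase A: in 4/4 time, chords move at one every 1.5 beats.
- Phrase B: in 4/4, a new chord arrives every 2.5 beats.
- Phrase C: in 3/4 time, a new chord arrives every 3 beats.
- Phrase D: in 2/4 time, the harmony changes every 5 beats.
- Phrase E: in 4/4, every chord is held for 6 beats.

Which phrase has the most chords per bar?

Phrase A

A: 4/1.5 = 8/3 chords/bar.
B: 4/2.5 = 1.6 chords/bar.
C: 3/3 = 1 chord/bar.
D: 2/5 = 0.4 chords/bar.
E: 4/6 = 2/3 chords/bar.
Fastest is A at 8/3 chords/bar.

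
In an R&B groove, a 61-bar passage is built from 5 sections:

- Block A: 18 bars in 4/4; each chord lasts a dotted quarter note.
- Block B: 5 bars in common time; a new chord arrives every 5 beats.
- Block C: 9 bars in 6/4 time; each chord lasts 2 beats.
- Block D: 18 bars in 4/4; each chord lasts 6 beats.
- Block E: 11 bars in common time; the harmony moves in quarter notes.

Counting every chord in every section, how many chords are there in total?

A: 18·4 = 72 beats, 72/1.5 = 48 chords.
B: 5·4 = 20 beats, 20/5 = 4 chords.
C: 9·6 = 54 beats, 54/2 = 27 chords.
D: 18·4 = 72 beats, 72/6 = 12 chords.
E: 11·4 = 44 beats, 44/1 = 44 chords.
Total: 48 + 4 + 27 + 12 + 44 = 135.

135 chords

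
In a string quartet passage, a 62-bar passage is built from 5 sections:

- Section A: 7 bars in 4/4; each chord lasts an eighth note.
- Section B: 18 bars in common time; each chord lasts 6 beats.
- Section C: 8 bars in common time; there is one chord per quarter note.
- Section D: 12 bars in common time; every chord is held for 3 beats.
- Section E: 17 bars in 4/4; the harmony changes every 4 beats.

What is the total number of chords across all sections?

A: 7·4 = 28 beats, 28/0.5 = 56 chords.
B: 18·4 = 72 beats, 72/6 = 12 chords.
C: 8·4 = 32 beats, 32/1 = 32 chords.
D: 12·4 = 48 beats, 48/3 = 16 chords.
E: 17·4 = 68 beats, 68/4 = 17 chords.
Total: 56 + 12 + 32 + 16 + 17 = 133.

133 chords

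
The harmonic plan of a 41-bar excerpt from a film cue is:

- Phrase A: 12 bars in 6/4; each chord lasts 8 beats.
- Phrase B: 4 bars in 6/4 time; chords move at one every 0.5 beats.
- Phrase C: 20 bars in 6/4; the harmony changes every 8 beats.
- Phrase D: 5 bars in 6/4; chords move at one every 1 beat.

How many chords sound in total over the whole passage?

A: 12 bars × 6 beats = 72 beats; 8 beats/chord → 9 chords.
B: 4 bars × 6 beats = 24 beats; 0.5 beats/chord → 48 chords.
C: 20 bars × 6 beats = 120 beats; 8 beats/chord → 15 chords.
D: 5 bars × 6 beats = 30 beats; 1 beat/chord → 30 chords.
Total: 9 + 48 + 15 + 30 = 102.

102 chords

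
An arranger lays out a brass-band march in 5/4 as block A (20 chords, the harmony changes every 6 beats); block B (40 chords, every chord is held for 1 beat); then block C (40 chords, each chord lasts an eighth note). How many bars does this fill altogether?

36 bars

A: 20 × 6 = 120 beats = 24 bars.
B: 40 × 1 = 40 beats = 8 bars.
C: 40 × 0.5 = 20 beats = 4 bars.
Total: 24 + 8 + 4 = 36 bars.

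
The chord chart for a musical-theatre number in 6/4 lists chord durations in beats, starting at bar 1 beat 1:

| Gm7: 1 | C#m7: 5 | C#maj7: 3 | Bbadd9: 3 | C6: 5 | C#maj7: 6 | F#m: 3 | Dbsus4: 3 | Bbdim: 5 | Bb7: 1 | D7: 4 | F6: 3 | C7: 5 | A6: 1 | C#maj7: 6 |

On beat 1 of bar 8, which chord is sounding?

C7

Beat 1 of bar 8 is beat (8−1)×6 + 1 = 43 overall.
Running totals: Gm7 ends at 1, C#m7 ends at 6, C#maj7 ends at 9, Bbadd9 ends at 12, C6 ends at 17, C#maj7 ends at 23, F#m ends at 26, Dbsus4 ends at 29, Bbdim ends at 34, Bb7 ends at 35, D7 ends at 39, F6 ends at 42, C7 ends at 47.
Beat 43 falls within C7.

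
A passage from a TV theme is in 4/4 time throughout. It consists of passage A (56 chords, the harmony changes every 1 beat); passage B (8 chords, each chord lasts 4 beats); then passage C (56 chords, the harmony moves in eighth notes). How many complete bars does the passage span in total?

29 bars

A: 56 × 1 = 56 beats = 14 bars.
B: 8 × 4 = 32 beats = 8 bars.
C: 56 × 0.5 = 28 beats = 7 bars.
Total: 14 + 8 + 7 = 29 bars.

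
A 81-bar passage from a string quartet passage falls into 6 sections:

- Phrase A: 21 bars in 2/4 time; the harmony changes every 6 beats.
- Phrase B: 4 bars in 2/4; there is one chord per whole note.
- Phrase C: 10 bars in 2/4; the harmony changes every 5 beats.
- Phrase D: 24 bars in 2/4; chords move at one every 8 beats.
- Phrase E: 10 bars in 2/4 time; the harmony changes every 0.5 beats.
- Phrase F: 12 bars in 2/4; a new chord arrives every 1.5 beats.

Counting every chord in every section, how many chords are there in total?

A has 42 beats and chords last 6 each, so 7 chords.
B has 8 beats and chords last 4 each, so 2 chords.
C has 20 beats and chords last 5 each, so 4 chords.
D has 48 beats and chords last 8 each, so 6 chords.
E has 20 beats and chords last 0.5 each, so 40 chords.
F has 24 beats and chords last 1.5 each, so 16 chords.
Total: 7 + 2 + 4 + 6 + 40 + 16 = 75.

75 chords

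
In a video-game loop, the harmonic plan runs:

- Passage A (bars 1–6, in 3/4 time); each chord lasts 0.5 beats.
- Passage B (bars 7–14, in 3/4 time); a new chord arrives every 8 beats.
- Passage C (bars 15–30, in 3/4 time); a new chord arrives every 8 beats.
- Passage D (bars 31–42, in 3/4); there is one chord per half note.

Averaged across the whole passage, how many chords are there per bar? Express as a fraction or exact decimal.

A: 6 bars of 3 beats is 18 beats; at 0.5 beats each that's 36 chords.
B: 8 bars of 3 beats is 24 beats; at 8 beats each that's 3 chords.
C: 16 bars of 3 beats is 48 beats; at 8 beats each that's 6 chords.
D: 12 bars of 3 beats is 36 beats; at 2 beats each that's 18 chords.
Overall: 63 chords over 42 bars → 63/42 = 1.5 chords per bar.

1.5 chords per bar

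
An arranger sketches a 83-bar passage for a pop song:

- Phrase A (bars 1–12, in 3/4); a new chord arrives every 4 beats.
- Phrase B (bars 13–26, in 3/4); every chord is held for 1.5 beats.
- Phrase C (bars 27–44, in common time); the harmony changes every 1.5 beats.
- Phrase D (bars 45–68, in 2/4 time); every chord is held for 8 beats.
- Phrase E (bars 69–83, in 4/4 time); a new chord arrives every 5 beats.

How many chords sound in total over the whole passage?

103 chords

A has 36 beats and chords last 4 each, so 9 chords.
B has 42 beats and chords last 1.5 each, so 28 chords.
C has 72 beats and chords last 1.5 each, so 48 chords.
D has 48 beats and chords last 8 each, so 6 chords.
E has 60 beats and chords last 5 each, so 12 chords.
Total: 9 + 28 + 48 + 6 + 12 = 103.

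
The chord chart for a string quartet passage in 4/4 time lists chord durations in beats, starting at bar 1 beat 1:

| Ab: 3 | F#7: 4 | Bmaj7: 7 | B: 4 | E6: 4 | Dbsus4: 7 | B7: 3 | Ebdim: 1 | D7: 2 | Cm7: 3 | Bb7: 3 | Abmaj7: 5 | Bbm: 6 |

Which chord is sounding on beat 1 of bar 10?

Cm7

Beat 1 of bar 10 is beat (10−1)×4 + 1 = 37 overall.
Running totals: Ab ends at 3, F#7 ends at 7, Bmaj7 ends at 14, B ends at 18, E6 ends at 22, Dbsus4 ends at 29, B7 ends at 32, Ebdim ends at 33, D7 ends at 35, Cm7 ends at 38.
Beat 37 falls within Cm7.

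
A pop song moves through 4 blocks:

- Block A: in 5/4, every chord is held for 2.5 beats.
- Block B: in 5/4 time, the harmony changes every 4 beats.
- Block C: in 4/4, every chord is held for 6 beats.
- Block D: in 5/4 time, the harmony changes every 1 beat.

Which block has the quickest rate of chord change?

A: each chord is 2.5 beats in 5/4, so 2 per bar.
B: each chord is 4 beats in 5/4, so 1.25 per bar.
C: each chord is 6 beats in 4/4, so 2/3 per bar.
D: each chord is 1 beat in 5/4, so 5 per bar.
Fastest is D at 5 chords/bar.

Block D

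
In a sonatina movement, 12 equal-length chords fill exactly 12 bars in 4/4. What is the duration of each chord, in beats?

4 beats

12 bars × 4 beats/bar = 48 beats total.
48 beats ÷ 12 chords = 4 beats per chord.
(That is a whole note.)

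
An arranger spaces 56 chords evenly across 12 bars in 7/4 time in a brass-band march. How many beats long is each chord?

12 bars × 7 beats/bar = 84 beats total.
84 beats ÷ 56 chords = 1.5 beats per chord.
(That is a dotted quarter note.)

1.5 beats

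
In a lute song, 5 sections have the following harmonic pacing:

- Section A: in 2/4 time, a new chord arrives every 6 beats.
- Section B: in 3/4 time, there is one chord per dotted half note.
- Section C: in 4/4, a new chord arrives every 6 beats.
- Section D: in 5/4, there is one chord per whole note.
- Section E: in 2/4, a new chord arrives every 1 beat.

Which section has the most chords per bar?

A: each chord is 6 beats in 2/4, so 1/3 per bar.
B: each chord is 3 beats in 3/4, so 1 per bar.
C: each chord is 6 beats in 4/4, so 2/3 per bar.
D: each chord is 4 beats in 5/4, so 1.25 per bar.
E: each chord is 1 beat in 2/4, so 2 per bar.
Fastest is E at 2 chords/bar.

Section E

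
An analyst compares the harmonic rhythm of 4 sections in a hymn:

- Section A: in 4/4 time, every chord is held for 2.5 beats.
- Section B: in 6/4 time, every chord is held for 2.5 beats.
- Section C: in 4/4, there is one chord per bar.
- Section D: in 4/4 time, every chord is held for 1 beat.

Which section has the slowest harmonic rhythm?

A: 4 beats/bar ÷ 2.5 beats/chord = 1.6 chords/bar.
B: 6 beats/bar ÷ 2.5 beats/chord = 2.4 chords/bar.
C: 4 beats/bar ÷ 4 beats/chord = 1 chord/bar.
D: 4 beats/bar ÷ 1 beat/chord = 4 chords/bar.
Slowest is C at 1 chords/bar.

Section C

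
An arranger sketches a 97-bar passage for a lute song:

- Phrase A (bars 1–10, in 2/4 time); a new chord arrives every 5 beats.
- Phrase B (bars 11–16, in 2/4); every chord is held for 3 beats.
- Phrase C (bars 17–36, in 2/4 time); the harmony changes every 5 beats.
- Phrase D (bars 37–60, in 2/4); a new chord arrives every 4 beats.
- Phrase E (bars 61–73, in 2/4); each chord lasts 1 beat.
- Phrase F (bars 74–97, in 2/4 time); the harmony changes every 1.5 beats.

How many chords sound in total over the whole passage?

86 chords

A: 10·2 = 20 beats, 20/5 = 4 chords.
B: 6·2 = 12 beats, 12/3 = 4 chords.
C: 20·2 = 40 beats, 40/5 = 8 chords.
D: 24·2 = 48 beats, 48/4 = 12 chords.
E: 13·2 = 26 beats, 26/1 = 26 chords.
F: 24·2 = 48 beats, 48/1.5 = 32 chords.
Total: 4 + 4 + 8 + 12 + 26 + 32 = 86.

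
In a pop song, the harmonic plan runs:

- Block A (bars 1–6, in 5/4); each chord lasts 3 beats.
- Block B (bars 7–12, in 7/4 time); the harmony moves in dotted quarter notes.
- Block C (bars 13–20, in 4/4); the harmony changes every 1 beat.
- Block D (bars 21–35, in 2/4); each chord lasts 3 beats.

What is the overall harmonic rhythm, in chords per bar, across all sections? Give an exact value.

16/7 chords per bar

A: 6 × 5 = 30 beats ÷ 3 = 10 chords.
B: 6 × 7 = 42 beats ÷ 1.5 = 28 chords.
C: 8 × 4 = 32 beats ÷ 1 = 32 chords.
D: 15 × 2 = 30 beats ÷ 3 = 10 chords.
Overall: 80 chords over 35 bars → 80/35 = 16/7 chords per bar.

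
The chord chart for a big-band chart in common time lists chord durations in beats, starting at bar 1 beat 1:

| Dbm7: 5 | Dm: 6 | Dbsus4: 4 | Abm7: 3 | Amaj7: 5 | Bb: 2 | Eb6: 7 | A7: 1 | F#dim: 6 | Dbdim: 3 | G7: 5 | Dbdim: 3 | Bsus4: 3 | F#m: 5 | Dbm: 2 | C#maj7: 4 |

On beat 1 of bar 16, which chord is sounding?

C#maj7

Beat 1 of bar 16 is beat (16−1)×4 + 1 = 61 overall.
Running totals: Dbm7 ends at 5, Dm ends at 11, Dbsus4 ends at 15, Abm7 ends at 18, Amaj7 ends at 23, Bb ends at 25, Eb6 ends at 32, A7 ends at 33, F#dim ends at 39, Dbdim ends at 42, G7 ends at 47, Dbdim ends at 50, Bsus4 ends at 53, F#m ends at 58, Dbm ends at 60, C#maj7 ends at 64.
Beat 61 falls within C#maj7.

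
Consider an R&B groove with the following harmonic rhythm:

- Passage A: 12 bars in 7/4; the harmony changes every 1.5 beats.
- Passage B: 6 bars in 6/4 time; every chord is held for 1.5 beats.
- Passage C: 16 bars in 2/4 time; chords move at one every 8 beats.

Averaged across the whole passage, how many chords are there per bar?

42/17 chords per bar

A: 12 × 7 = 84 beats ÷ 1.5 = 56 chords.
B: 6 × 6 = 36 beats ÷ 1.5 = 24 chords.
C: 16 × 2 = 32 beats ÷ 8 = 4 chords.
Overall: 84 chords over 34 bars → 84/34 = 42/17 chords per bar.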